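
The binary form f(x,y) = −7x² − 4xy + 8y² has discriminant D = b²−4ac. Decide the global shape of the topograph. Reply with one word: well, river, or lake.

D = b²−4ac = (-4)² − 4·(-7)·8 = 240
D > 0 non-square ⇒ indefinite ⇒ periodic river

river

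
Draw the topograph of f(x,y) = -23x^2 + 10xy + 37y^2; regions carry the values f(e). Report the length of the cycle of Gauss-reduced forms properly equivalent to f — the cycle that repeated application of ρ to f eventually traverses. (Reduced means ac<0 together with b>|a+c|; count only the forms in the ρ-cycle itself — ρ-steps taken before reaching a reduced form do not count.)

D = 3504, ⌊√D⌋ = 59
descent: ρ → (37,-10,-23)
descent: ρ → (-23,56,4)  [lands on river]
river: ρ → (4,56,-23)
river: ρ → (-23,36,24)
river: ρ → (24,12,-35)
river: ρ → (-35,58,1)
river: ρ → (1,58,-35)
river: ρ → (-35,12,24)
river: ρ → (24,36,-23)
ρ-cycle length = 8 (tail of 2 descent steps not counted)

8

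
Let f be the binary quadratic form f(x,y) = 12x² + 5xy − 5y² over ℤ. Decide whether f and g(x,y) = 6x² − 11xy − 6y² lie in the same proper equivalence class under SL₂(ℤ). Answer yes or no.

D₁ = 265, D₂ = 265
river cycle of f (length 18): (-5, 15, 2), (2, 13, -12), (-12, 11, 3), (3, 13, -8), (-8, 3, 8), (8, 13, -3), (-3, 11, 12), (12, 13, -2), (-2, 15, 5), (5, 15, -2), … (8 more)
river cycle of g (length 22): (-6, 11, 6), (6, 13, -4), (-4, 11, 9), (9, 7, -6), (-6, 5, 10), (10, 15, -1), (-1, 15, 10), (10, 5, -6), (-6, 7, 9), (9, 11, -4), … (12 more)
cycles differ ⇒ inequivalent

no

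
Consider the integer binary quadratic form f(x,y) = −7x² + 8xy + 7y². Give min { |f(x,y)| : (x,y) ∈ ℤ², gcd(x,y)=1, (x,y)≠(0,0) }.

river: ρ → (7,6,-8)
river: ρ → (-8,10,5)
river: ρ → (5,10,-8)
river: ρ → (-8,6,7)
river: ρ → (7,8,-7)
river: ρ → (-7,6,8)
river: ρ → (8,10,-5)
river: ρ → (-5,10,8)
river: ρ → (8,6,-7)
river: ρ → (-7,8,7)
closes: descent 0, river 10
min |a| on river = 5

5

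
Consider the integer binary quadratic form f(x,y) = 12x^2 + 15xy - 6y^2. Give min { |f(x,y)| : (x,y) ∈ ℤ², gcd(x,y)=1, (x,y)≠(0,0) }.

river: ρ → (-6,21,3)
river: ρ → (3,21,-6)
river: ρ → (-6,15,12)
river: ρ → (12,9,-9)
river: ρ → (-9,9,12)
river: ρ → (12,15,-6)
closes: descent 0, river 6
min |a| on river = 3

3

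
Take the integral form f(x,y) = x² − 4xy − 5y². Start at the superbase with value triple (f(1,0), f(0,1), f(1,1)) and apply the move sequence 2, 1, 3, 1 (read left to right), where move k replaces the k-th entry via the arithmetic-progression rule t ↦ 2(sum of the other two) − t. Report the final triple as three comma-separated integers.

start (1,-5,-8) = (f(1,0),f(0,1),f(1,1))
replace slot 2: 2·(1+(-8)) − (-5) = -9 → (1,-9,-8)
replace slot 1: 2·((-9)+(-8)) − 1 = -35 → (-35,-9,-8)
replace slot 3: 2·((-35)+(-9)) − (-8) = -80 → (-35,-9,-80)
replace slot 1: 2·((-9)+(-80)) − (-35) = -143 → (-143,-9,-80)

-143,-9,-80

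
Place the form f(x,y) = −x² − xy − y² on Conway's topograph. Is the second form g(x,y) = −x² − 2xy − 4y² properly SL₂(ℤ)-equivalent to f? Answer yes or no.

D₁ = -3, D₂ = -12
discriminants differ ⇒ not SL₂(ℤ)-equivalent

no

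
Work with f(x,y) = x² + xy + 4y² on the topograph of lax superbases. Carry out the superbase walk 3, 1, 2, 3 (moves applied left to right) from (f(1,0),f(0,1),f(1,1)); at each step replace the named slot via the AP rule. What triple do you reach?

start (1,4,6) = (f(1,0),f(0,1),f(1,1))
replace slot 3: 2·(1+4) − 6 = 4 → (1,4,4)
replace slot 1: 2·(4+4) − 1 = 15 → (15,4,4)
replace slot 2: 2·(15+4) − 4 = 34 → (15,34,4)
replace slot 3: 2·(15+34) − 4 = 94 → (15,34,94)

15,34,94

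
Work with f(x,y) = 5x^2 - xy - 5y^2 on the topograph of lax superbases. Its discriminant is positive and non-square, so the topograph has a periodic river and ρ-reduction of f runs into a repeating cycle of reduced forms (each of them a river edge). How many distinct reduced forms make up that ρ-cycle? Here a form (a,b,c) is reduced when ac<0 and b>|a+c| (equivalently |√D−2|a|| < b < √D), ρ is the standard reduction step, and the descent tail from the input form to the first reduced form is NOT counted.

D = 101, ⌊√D⌋ = 10
descent: ρ → (-5,1,5)  [lands on river]
river: ρ → (5,9,-1)
river: ρ → (-1,9,5)
river: ρ → (5,1,-5)
river: ρ → (-5,9,1)
river: ρ → (1,9,-5)
ρ-cycle length = 6 (tail of 1 descent step not counted)

6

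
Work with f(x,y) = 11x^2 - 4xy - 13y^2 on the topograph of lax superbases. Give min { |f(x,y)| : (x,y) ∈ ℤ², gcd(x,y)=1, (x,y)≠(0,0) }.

descent: ρ → (-13,4,11)  [lands on river]
river: ρ → (11,18,-6)
river: ρ → (-6,18,11)
river: ρ → (11,4,-13)
river: ρ → (-13,22,2)
river: ρ → (2,22,-13)
closes: descent 1, river 6
min |a| on river = 2

2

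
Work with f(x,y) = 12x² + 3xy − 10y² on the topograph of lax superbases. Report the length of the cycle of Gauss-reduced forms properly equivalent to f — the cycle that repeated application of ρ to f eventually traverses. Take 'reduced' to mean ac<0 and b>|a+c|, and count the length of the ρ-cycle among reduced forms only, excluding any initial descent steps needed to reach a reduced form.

D = 489, ⌊√D⌋ = 22
river: ρ → (-10,17,5)
river: ρ → (5,13,-16)
river: ρ → (-16,19,2)
river: ρ → (2,21,-6)
river: ρ → (-6,15,11)
river: ρ → (11,7,-10)
river: ρ → (-10,13,8)
river: ρ → (8,19,-4)
river: ρ → (-4,21,3)
river: ρ → (3,21,-4)
river: ρ → (-4,19,8)
river: ρ → (8,13,-10)
river: ρ → (-10,7,11)
river: ρ → (11,15,-6)
river: ρ → (-6,21,2)
river: ρ → (2,19,-16)
river: ρ → (-16,13,5)
river: ρ → (5,17,-10)
river: ρ → (-10,3,12)
river: ρ → (12,21,-1)
river: ρ → (-1,21,12)
river: ρ → (12,3,-10)
ρ-cycle length = 22 (tail of 0 descent steps not counted)

22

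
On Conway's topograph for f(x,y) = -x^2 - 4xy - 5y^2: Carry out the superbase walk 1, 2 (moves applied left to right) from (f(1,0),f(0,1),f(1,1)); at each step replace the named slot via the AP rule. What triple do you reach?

start (-1,-5,-10) = (f(1,0),f(0,1),f(1,1))
replace slot 1: 2·((-5)+(-10)) − (-1) = -29 → (-29,-5,-10)
replace slot 2: 2·((-29)+(-10)) − (-5) = -73 → (-29,-73,-10)

-29,-73,-10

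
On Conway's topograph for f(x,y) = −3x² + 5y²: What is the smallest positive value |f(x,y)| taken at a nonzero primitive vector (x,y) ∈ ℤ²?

descent: ρ → (5,0,-3)
descent: ρ → (-3,6,2)  [lands on river]
river: ρ → (2,6,-3)
closes: descent 2, river 2
min |a| on river = 2

2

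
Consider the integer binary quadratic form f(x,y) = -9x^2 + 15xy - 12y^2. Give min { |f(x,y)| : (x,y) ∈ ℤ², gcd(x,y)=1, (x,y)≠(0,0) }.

translate: b→3 (≡-15 mod 18), so (9,-15,12)→(9,3,6)
flip: (9,3,6)→(6,-3,9)
reduced (well bottom): (6,-3,9) with a≤c, −a<b≤a
well minimum |f| = |-6| = 6 (negative-definite)

6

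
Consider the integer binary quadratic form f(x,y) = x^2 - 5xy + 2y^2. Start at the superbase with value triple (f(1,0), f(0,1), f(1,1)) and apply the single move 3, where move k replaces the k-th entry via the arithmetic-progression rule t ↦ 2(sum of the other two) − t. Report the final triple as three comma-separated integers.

start (1,2,-2) = (f(1,0),f(0,1),f(1,1))
replace slot 3: 2·(1+2) − (-2) = 8 → (1,2,8)

1,2,8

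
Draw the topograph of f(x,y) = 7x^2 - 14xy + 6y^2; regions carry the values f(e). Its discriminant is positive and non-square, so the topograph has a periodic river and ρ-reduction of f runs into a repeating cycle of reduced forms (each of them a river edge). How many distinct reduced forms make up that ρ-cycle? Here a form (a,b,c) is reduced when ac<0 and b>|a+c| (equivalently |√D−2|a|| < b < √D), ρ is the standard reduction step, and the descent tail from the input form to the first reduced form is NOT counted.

D = 28, ⌊√D⌋ = 5
descent: ρ → (6,2,-1)
descent: ρ → (-1,4,3)  [lands on river]
river: ρ → (3,2,-2)
river: ρ → (-2,2,3)
river: ρ → (3,4,-1)
ρ-cycle length = 4 (tail of 2 descent steps not counted)

4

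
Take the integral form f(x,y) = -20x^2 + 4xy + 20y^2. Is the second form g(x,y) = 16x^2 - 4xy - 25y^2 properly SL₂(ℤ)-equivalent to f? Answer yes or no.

D₁ = 1616, D₂ = 1616
river cycle of f (length 6): (20, 36, -4), (-4, 36, 20), (20, 4, -20), (-20, 36, 4), (4, 36, -20), (-20, 4, 20)
river cycle of g (length 8): (16, 28, -13), (-13, 24, 20), (20, 16, -17), (-17, 18, 19), (19, 20, -16), (-16, 12, 23), (23, 34, -5), (-5, 36, 16)
cycles differ ⇒ inequivalent

no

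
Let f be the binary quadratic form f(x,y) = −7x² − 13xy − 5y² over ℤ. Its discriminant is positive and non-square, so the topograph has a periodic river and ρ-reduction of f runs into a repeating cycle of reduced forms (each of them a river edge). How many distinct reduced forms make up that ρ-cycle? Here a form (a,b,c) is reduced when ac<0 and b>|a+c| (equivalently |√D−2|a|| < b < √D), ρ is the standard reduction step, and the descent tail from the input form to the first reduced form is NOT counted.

D = 29, ⌊√D⌋ = 5
descent: ρ → (-5,3,1)
descent: ρ → (1,5,-1)  [lands on river]
river: ρ → (-1,5,1)
ρ-cycle length = 2 (tail of 2 descent steps not counted)

2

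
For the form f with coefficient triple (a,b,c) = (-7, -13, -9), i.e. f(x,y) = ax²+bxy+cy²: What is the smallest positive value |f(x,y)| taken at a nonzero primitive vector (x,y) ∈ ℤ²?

translate: b→-1 (≡13 mod 14), so (7,13,9)→(7,-1,3)
flip: (7,-1,3)→(3,1,7)
reduced (well bottom): (3,1,7) with a≤c, −a<b≤a
well minimum |f| = |-3| = 3 (negative-definite)

3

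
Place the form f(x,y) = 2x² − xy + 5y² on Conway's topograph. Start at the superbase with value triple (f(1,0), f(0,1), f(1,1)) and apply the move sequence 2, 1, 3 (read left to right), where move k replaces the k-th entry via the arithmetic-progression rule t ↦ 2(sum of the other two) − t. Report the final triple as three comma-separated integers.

start (2,5,6) = (f(1,0),f(0,1),f(1,1))
replace slot 2: 2·(2+6) − 5 = 11 → (2,11,6)
replace slot 1: 2·(11+6) − 2 = 32 → (32,11,6)
replace slot 3: 2·(32+11) − 6 = 80 → (32,11,80)

32,11,80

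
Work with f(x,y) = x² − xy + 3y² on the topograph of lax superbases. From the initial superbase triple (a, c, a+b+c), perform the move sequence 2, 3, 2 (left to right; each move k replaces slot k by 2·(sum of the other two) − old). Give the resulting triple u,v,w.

start (1,3,3) = (f(1,0),f(0,1),f(1,1))
replace slot 2: 2·(1+3) − 3 = 5 → (1,5,3)
replace slot 3: 2·(1+5) − 3 = 9 → (1,5,9)
replace slot 2: 2·(1+9) − 5 = 15 → (1,15,9)

1,15,9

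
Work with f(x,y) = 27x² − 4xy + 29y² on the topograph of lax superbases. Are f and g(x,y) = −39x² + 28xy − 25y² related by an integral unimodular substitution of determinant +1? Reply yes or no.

D₁ = -3116, D₂ = -3116
f: reduced (well bottom): (27,-4,29) with a≤c, −a<b≤a
g is negative-definite; reduce −g:
−g: flip: (39,-28,25)→(25,28,39)
−g: translate: b→-22 (≡28 mod 50), so (25,28,39)→(25,-22,36)
−g: reduced (well bottom): (25,-22,36) with a≤c, −a<b≤a
flip sign back: reduced form of g is (-25,22,-36)
reduced forms (27, -4, 29) vs (-25, 22, -36) ⇒ inequivalent

no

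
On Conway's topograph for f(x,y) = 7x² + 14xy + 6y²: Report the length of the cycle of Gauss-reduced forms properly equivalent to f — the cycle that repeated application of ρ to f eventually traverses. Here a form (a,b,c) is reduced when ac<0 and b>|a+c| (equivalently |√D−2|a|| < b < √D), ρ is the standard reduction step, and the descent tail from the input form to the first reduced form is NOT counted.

D = 28, ⌊√D⌋ = 5
descent: ρ → (6,-2,-1)
descent: ρ → (-1,4,3)  [lands on river]
river: ρ → (3,2,-2)
river: ρ → (-2,2,3)
river: ρ → (3,4,-1)
ρ-cycle length = 4 (tail of 2 descent steps not counted)

4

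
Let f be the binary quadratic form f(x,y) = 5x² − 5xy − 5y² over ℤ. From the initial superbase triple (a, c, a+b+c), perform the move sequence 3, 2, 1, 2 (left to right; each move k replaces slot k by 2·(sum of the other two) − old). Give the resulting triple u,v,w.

start (5,-5,-5) = (f(1,0),f(0,1),f(1,1))
replace slot 3: 2·(5+(-5)) − (-5) = 5 → (5,-5,5)
replace slot 2: 2·(5+5) − (-5) = 25 → (5,25,5)
replace slot 1: 2·(25+5) − 5 = 55 → (55,25,5)
replace slot 2: 2·(55+5) − 25 = 95 → (55,95,5)

55,95,5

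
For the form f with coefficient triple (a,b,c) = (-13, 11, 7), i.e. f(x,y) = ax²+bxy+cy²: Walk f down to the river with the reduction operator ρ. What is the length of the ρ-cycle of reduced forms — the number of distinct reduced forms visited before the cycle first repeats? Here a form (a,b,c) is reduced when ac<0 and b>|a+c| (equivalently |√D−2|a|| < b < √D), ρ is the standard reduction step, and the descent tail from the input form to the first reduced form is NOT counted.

D = 485, ⌊√D⌋ = 22
river: ρ → (7,17,-7)
river: ρ → (-7,11,13)
river: ρ → (13,15,-5)
river: ρ → (-5,15,13)
river: ρ → (13,11,-7)
river: ρ → (-7,17,7)
river: ρ → (7,11,-13)
river: ρ → (-13,15,5)
river: ρ → (5,15,-13)
river: ρ → (-13,11,7)
ρ-cycle length = 10 (tail of 0 descent steps not counted)

10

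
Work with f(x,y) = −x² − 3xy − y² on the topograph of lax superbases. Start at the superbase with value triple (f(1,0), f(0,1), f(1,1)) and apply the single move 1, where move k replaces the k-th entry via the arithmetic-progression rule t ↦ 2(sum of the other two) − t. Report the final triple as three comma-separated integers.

start (-1,-1,-5) = (f(1,0),f(0,1),f(1,1))
replace slot 1: 2·((-1)+(-5)) − (-1) = -11 → (-11,-1,-5)

-11,-1,-5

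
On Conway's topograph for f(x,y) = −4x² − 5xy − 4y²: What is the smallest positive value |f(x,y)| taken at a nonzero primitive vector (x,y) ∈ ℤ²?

translate: b→-3 (≡5 mod 8), so (4,5,4)→(4,-3,3)
flip: (4,-3,3)→(3,3,4)
reduced (well bottom): (3,3,4) with a≤c, −a<b≤a
well minimum |f| = |-3| = 3 (negative-definite)

3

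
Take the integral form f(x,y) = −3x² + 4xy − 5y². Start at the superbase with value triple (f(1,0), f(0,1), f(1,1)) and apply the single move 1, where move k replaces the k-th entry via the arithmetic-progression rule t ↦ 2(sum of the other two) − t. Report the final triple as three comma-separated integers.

start (-3,-5,-4) = (f(1,0),f(0,1),f(1,1))
replace slot 1: 2·((-5)+(-4)) − (-3) = -15 → (-15,-5,-4)

-15,-5,-4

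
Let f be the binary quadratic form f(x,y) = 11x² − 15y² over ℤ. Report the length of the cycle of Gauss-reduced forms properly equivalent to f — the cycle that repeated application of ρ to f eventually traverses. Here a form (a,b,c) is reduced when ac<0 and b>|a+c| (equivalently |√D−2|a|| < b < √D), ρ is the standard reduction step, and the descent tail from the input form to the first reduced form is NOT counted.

D = 660, ⌊√D⌋ = 25
descent: ρ → (-15,0,11)
descent: ρ → (11,22,-4)  [lands on river]
river: ρ → (-4,18,21)
river: ρ → (21,24,-1)
river: ρ → (-1,24,21)
river: ρ → (21,18,-4)
river: ρ → (-4,22,11)
ρ-cycle length = 6 (tail of 2 descent steps not counted)

6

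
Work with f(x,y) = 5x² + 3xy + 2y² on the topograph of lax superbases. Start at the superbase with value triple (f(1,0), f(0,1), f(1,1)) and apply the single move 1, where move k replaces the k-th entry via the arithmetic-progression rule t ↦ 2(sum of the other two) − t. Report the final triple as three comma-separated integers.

start (5,2,10) = (f(1,0),f(0,1),f(1,1))
replace slot 1: 2·(2+10) − 5 = 19 → (19,2,10)

19,2,10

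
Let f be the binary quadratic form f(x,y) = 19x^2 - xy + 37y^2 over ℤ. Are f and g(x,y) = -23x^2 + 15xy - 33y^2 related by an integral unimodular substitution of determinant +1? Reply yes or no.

D₁ = -2811, D₂ = -2811
f: reduced (well bottom): (19,-1,37) with a≤c, −a<b≤a
g is negative-definite; reduce −g:
−g: reduced (well bottom): (23,-15,33) with a≤c, −a<b≤a
flip sign back: reduced form of g is (-23,15,-33)
reduced forms (19, -1, 37) vs (-23, 15, -33) ⇒ inequivalent

no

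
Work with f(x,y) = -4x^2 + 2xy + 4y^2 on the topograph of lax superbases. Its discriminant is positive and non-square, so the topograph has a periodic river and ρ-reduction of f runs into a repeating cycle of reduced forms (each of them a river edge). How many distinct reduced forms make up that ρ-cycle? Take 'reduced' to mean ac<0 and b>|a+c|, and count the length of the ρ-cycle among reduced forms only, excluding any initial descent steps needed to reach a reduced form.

D = 68, ⌊√D⌋ = 8
river: ρ → (4,6,-2)
river: ρ → (-2,6,4)
river: ρ → (4,2,-4)
river: ρ → (-4,6,2)
river: ρ → (2,6,-4)
river: ρ → (-4,2,4)
ρ-cycle length = 6 (tail of 0 descent steps not counted)

6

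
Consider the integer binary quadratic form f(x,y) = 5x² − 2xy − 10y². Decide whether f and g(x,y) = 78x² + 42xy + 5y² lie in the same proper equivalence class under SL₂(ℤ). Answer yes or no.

D₁ = 204, D₂ = 204
river cycle of f (length 6): (5, 8, -7), (-7, 6, 6), (6, 6, -7), (-7, 8, 5), (5, 12, -3), (-3, 12, 5)
river cycle of g (length 6): (5, 8, -7), (-7, 6, 6), (6, 6, -7), (-7, 8, 5), (5, 12, -3), (-3, 12, 5)
cycles coincide ⇒ equivalent

yes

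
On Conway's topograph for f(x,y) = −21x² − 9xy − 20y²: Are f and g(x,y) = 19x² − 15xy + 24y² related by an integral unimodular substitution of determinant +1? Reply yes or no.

D₁ = -1599, D₂ = -1599
f is negative-definite; reduce −f:
−f: flip: (21,9,20)→(20,-9,21)
−f: reduced (well bottom): (20,-9,21) with a≤c, −a<b≤a
flip sign back: reduced form of f is (-20,9,-21)
g: reduced (well bottom): (19,-15,24) with a≤c, −a<b≤a
reduced forms (-20, 9, -21) vs (19, -15, 24) ⇒ inequivalent

no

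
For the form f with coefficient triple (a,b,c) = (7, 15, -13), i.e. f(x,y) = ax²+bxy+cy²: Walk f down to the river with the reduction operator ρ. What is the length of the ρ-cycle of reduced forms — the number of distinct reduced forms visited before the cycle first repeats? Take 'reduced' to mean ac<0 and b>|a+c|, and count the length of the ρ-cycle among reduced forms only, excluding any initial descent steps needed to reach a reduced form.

D = 589, ⌊√D⌋ = 24
river: ρ → (-13,11,9)
river: ρ → (9,7,-15)
river: ρ → (-15,23,1)
river: ρ → (1,23,-15)
river: ρ → (-15,7,9)
river: ρ → (9,11,-13)
river: ρ → (-13,15,7)
river: ρ → (7,13,-15)
river: ρ → (-15,17,5)
river: ρ → (5,23,-3)
river: ρ → (-3,19,19)
river: ρ → (19,19,-3)
river: ρ → (-3,23,5)
river: ρ → (5,17,-15)
river: ρ → (-15,13,7)
river: ρ → (7,15,-13)
ρ-cycle length = 16 (tail of 0 descent steps not counted)

16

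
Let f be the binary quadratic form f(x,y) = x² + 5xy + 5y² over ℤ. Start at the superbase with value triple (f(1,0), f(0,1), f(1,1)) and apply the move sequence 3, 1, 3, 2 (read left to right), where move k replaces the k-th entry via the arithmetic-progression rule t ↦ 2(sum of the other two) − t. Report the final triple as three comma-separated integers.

start (1,5,11) = (f(1,0),f(0,1),f(1,1))
replace slot 3: 2·(1+5) − 11 = 1 → (1,5,1)
replace slot 1: 2·(5+1) − 1 = 11 → (11,5,1)
replace slot 3: 2·(11+5) − 1 = 31 → (11,5,31)
replace slot 2: 2·(11+31) − 5 = 79 → (11,79,31)

11,79,31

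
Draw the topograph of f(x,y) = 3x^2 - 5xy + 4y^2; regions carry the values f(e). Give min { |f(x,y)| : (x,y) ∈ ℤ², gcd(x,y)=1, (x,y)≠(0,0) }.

translate: b→1 (≡-5 mod 6), so (3,-5,4)→(3,1,2)
flip: (3,1,2)→(2,-1,3)
reduced (well bottom): (2,-1,3) with a≤c, −a<b≤a
well minimum = a = 2

2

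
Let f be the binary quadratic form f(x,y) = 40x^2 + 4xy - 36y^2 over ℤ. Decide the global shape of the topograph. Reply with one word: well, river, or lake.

D = b²−4ac = 4² − 4·40·(-36) = 5776
D = 76² is a perfect square ⇒ form factors over ℤ ⇒ lakes

lake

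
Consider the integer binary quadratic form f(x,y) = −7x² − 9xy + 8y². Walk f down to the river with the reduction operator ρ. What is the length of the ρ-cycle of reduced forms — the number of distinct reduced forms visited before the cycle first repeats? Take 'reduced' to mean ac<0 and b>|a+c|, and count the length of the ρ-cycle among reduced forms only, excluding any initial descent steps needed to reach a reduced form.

D = 305, ⌊√D⌋ = 17
descent: ρ → (8,9,-7)  [lands on river]
river: ρ → (-7,5,10)
river: ρ → (10,15,-2)
river: ρ → (-2,17,2)
river: ρ → (2,15,-10)
river: ρ → (-10,5,7)
river: ρ → (7,9,-8)
river: ρ → (-8,7,8)
ρ-cycle length = 8 (tail of 1 descent step not counted)

8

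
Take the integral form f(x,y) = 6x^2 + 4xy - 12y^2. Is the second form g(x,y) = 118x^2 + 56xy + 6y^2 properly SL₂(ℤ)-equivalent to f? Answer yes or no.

D₁ = 304, D₂ = 304
river cycle of f (length 6): (6, 16, -2), (-2, 16, 6), (6, 8, -10), (-10, 12, 4), (4, 12, -10), (-10, 8, 6)
river cycle of g (length 6): (6, 16, -2), (-2, 16, 6), (6, 8, -10), (-10, 12, 4), (4, 12, -10), (-10, 8, 6)
cycles coincide ⇒ equivalent

yes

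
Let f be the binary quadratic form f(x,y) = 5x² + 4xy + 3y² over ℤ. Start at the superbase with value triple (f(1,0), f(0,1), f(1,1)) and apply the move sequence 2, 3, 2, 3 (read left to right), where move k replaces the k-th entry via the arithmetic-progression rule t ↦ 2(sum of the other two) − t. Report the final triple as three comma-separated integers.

start (5,3,12) = (f(1,0),f(0,1),f(1,1))
replace slot 2: 2·(5+12) − 3 = 31 → (5,31,12)
replace slot 3: 2·(5+31) − 12 = 60 → (5,31,60)
replace slot 2: 2·(5+60) − 31 = 99 → (5,99,60)
replace slot 3: 2·(5+99) − 60 = 148 → (5,99,148)

5,99,148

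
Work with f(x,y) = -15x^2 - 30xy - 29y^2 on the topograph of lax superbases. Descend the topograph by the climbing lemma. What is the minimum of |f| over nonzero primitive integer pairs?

translate: b→0 (≡30 mod 30), so (15,30,29)→(15,0,14)
flip: (15,0,14)→(14,0,15)
reduced (well bottom): (14,0,15) with a≤c, −a<b≤a
well minimum |f| = |-14| = 14 (negative-definite)

14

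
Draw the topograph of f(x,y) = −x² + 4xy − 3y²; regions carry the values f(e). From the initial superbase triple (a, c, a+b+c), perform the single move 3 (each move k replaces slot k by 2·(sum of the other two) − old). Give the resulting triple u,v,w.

start (-1,-3,0) = (f(1,0),f(0,1),f(1,1))
replace slot 3: 2·((-1)+(-3)) − 0 = -8 → (-1,-3,-8)

-1,-3,-8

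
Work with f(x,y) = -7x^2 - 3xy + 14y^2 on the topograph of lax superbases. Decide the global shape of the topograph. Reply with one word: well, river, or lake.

D = b²−4ac = (-3)² − 4·(-7)·14 = 401
D > 0 non-square ⇒ indefinite ⇒ periodic river

river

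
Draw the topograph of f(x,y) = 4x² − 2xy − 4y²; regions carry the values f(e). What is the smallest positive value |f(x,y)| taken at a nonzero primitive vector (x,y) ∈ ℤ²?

descent: ρ → (-4,2,4)  [lands on river]
river: ρ → (4,6,-2)
river: ρ → (-2,6,4)
river: ρ → (4,2,-4)
river: ρ → (-4,6,2)
river: ρ → (2,6,-4)
closes: descent 1, river 6
min |a| on river = 2

2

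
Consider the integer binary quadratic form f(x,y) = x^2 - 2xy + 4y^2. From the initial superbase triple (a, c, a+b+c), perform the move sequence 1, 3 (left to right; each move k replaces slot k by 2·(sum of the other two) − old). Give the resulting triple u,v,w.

start (1,4,3) = (f(1,0),f(0,1),f(1,1))
replace slot 1: 2·(4+3) − 1 = 13 → (13,4,3)
replace slot 3: 2·(13+4) − 3 = 31 → (13,4,31)

13,4,31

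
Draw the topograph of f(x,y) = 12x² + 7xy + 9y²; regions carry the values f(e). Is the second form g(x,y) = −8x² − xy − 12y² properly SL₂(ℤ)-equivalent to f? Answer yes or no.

D₁ = -383, D₂ = -383
f: flip: (12,7,9)→(9,-7,12)
f: reduced (well bottom): (9,-7,12) with a≤c, −a<b≤a
g is negative-definite; reduce −g:
−g: reduced (well bottom): (8,1,12) with a≤c, −a<b≤a
flip sign back: reduced form of g is (-8,-1,-12)
reduced forms (9, -7, 12) vs (-8, -1, -12) ⇒ inequivalent

no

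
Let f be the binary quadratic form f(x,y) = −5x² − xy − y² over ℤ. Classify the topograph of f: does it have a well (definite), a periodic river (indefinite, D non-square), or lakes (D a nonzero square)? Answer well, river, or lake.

D = b²−4ac = (-1)² − 4·(-5)·(-1) = -19
D < 0 ⇒ definite ⇒ every region one sign ⇒ single well

well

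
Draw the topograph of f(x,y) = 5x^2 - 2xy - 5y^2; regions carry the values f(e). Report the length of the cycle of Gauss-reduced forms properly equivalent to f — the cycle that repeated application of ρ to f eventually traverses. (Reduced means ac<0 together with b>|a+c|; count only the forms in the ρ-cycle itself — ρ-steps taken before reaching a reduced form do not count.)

D = 104, ⌊√D⌋ = 10
descent: ρ → (-5,2,5)  [lands on river]
river: ρ → (5,8,-2)
river: ρ → (-2,8,5)
river: ρ → (5,2,-5)
river: ρ → (-5,8,2)
river: ρ → (2,8,-5)
ρ-cycle length = 6 (tail of 1 descent step not counted)

6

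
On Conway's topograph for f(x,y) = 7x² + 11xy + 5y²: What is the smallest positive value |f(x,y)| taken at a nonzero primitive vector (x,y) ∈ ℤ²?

translate: b→-3 (≡11 mod 14), so (7,11,5)→(7,-3,1)
flip: (7,-3,1)→(1,3,7)
translate: b→1 (≡3 mod 2), so (1,3,7)→(1,1,5)
reduced (well bottom): (1,1,5) with a≤c, −a<b≤a
well minimum = a = 1

1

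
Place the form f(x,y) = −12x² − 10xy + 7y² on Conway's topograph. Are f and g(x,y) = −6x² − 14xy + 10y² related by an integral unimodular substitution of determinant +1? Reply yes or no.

D₁ = 436, D₂ = 436
river cycle of f (length 30): (7, 10, -12), (-12, 14, 5), (5, 16, -9), (-9, 20, 1), (1, 20, -9), (-9, 16, 5), (5, 14, -12), (-12, 10, 7), (7, 18, -4), (-4, 14, 15), … (20 more)
river cycle of g (length 14): (10, 14, -6), (-6, 10, 14), (14, 18, -2), (-2, 18, 14), (14, 10, -6), (-6, 14, 10), (10, 6, -10), (-10, 14, 6), (6, 10, -14), (-14, 18, 2), … (4 more)
cycles differ ⇒ inequivalent

no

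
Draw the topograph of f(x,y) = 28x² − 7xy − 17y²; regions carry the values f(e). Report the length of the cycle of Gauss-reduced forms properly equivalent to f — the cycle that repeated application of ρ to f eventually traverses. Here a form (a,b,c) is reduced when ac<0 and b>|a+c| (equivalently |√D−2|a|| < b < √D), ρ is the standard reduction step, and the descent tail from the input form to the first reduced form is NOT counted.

D = 1953, ⌊√D⌋ = 44
descent: ρ → (-17,41,4)  [lands on river]
river: ρ → (4,39,-27)
river: ρ → (-27,15,16)
river: ρ → (16,17,-26)
river: ρ → (-26,35,7)
river: ρ → (7,35,-26)
river: ρ → (-26,17,16)
river: ρ → (16,15,-27)
river: ρ → (-27,39,4)
river: ρ → (4,41,-17)
river: ρ → (-17,27,18)
river: ρ → (18,9,-26)
river: ρ → (-26,43,1)
river: ρ → (1,43,-26)
river: ρ → (-26,9,18)
river: ρ → (18,27,-17)
ρ-cycle length = 16 (tail of 1 descent step not counted)

16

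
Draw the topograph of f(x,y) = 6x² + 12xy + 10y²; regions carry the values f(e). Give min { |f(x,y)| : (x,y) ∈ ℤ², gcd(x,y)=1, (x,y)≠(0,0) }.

translate: b→0 (≡12 mod 12), so (6,12,10)→(6,0,4)
flip: (6,0,4)→(4,0,6)
reduced (well bottom): (4,0,6) with a≤c, −a<b≤a
well minimum = a = 4

4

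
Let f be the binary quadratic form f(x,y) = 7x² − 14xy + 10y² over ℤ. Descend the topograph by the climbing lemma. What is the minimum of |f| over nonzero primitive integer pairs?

translate: b→0 (≡-14 mod 14), so (7,-14,10)→(7,0,3)
flip: (7,0,3)→(3,0,7)
reduced (well bottom): (3,0,7) with a≤c, −a<b≤a
well minimum = a = 3

3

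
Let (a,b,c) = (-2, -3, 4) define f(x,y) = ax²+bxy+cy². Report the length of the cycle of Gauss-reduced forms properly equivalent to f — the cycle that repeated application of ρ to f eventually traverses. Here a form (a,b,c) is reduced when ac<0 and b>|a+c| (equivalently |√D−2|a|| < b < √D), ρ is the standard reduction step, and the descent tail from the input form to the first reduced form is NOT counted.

D = 41, ⌊√D⌋ = 6
descent: ρ → (4,3,-2)  [lands on river]
river: ρ → (-2,5,2)
river: ρ → (2,3,-4)
river: ρ → (-4,5,1)
river: ρ → (1,5,-4)
river: ρ → (-4,3,2)
river: ρ → (2,5,-2)
river: ρ → (-2,3,4)
river: ρ → (4,5,-1)
river: ρ → (-1,5,4)
ρ-cycle length = 10 (tail of 1 descent step not counted)

10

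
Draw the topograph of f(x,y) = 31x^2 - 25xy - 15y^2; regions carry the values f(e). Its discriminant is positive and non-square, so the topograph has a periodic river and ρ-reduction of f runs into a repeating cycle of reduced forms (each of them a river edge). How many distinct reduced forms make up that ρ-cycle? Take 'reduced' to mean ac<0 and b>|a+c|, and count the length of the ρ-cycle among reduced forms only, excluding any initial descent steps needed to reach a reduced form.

D = 2485, ⌊√D⌋ = 49
descent: ρ → (-15,25,31)  [lands on river]
river: ρ → (31,37,-9)
river: ρ → (-9,35,35)
river: ρ → (35,35,-9)
river: ρ → (-9,37,31)
river: ρ → (31,25,-15)
river: ρ → (-15,35,21)
river: ρ → (21,49,-1)
river: ρ → (-1,49,21)
river: ρ → (21,35,-15)
ρ-cycle length = 10 (tail of 1 descent step not counted)

10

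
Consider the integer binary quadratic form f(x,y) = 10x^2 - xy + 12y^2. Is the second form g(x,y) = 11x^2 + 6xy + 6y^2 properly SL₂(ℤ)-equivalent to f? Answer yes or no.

D₁ = -479, D₂ = -228
discriminants differ ⇒ not SL₂(ℤ)-equivalent

no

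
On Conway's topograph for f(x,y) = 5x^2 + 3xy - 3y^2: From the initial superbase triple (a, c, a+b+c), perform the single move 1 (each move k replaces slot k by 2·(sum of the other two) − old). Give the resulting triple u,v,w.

start (5,-3,5) = (f(1,0),f(0,1),f(1,1))
replace slot 1: 2·((-3)+5) − 5 = -1 → (-1,-3,5)

-1,-3,5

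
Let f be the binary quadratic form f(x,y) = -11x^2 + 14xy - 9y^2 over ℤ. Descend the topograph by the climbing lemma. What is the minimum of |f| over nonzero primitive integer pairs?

translate: b→8 (≡-14 mod 22), so (11,-14,9)→(11,8,6)
flip: (11,8,6)→(6,-8,11)
translate: b→4 (≡-8 mod 12), so (6,-8,11)→(6,4,9)
reduced (well bottom): (6,4,9) with a≤c, −a<b≤a
well minimum |f| = |-6| = 6 (negative-definite)

6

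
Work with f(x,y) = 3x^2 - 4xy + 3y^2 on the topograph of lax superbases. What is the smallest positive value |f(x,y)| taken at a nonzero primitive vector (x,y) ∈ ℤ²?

translate: b→2 (≡-4 mod 6), so (3,-4,3)→(3,2,2)
flip: (3,2,2)→(2,-2,3)
translate: b→2 (≡-2 mod 4), so (2,-2,3)→(2,2,3)
reduced (well bottom): (2,2,3) with a≤c, −a<b≤a
well minimum = a = 2

2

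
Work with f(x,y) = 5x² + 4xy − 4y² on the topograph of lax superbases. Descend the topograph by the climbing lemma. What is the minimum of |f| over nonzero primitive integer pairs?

river: ρ → (-4,4,5)
river: ρ → (5,6,-3)
river: ρ → (-3,6,5)
river: ρ → (5,4,-4)
closes: descent 0, river 4
min |a| on river = 3

3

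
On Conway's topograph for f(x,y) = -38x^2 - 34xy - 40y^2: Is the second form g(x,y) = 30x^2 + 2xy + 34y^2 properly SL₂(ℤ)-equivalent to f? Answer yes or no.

D₁ = -4924, D₂ = -4076
discriminants differ ⇒ not SL₂(ℤ)-equivalent

no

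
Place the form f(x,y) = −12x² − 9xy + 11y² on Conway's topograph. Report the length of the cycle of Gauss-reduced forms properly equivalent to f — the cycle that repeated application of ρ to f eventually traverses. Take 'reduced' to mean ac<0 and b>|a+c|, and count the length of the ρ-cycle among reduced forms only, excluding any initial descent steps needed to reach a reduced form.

D = 609, ⌊√D⌋ = 24
descent: ρ → (11,9,-12)  [lands on river]
river: ρ → (-12,15,8)
river: ρ → (8,17,-10)
river: ρ → (-10,23,2)
river: ρ → (2,21,-21)
river: ρ → (-21,21,2)
river: ρ → (2,23,-10)
river: ρ → (-10,17,8)
river: ρ → (8,15,-12)
river: ρ → (-12,9,11)
river: ρ → (11,13,-10)
river: ρ → (-10,7,14)
river: ρ → (14,21,-3)
river: ρ → (-3,21,14)
river: ρ → (14,7,-10)
river: ρ → (-10,13,11)
ρ-cycle length = 16 (tail of 1 descent step not counted)

16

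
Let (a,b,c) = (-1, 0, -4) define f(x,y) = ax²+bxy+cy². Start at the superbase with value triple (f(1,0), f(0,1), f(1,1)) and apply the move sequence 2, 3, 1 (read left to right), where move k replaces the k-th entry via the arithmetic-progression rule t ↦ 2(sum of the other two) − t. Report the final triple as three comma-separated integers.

start (-1,-4,-5) = (f(1,0),f(0,1),f(1,1))
replace slot 2: 2·((-1)+(-5)) − (-4) = -8 → (-1,-8,-5)
replace slot 3: 2·((-1)+(-8)) − (-5) = -13 → (-1,-8,-13)
replace slot 1: 2·((-8)+(-13)) − (-1) = -41 → (-41,-8,-13)

-41,-8,-13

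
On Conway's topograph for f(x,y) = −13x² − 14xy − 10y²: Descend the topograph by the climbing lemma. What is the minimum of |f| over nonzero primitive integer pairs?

translate: b→-12 (≡14 mod 26), so (13,14,10)→(13,-12,9)
flip: (13,-12,9)→(9,12,13)
translate: b→-6 (≡12 mod 18), so (9,12,13)→(9,-6,10)
reduced (well bottom): (9,-6,10) with a≤c, −a<b≤a
well minimum |f| = |-9| = 9 (negative-definite)

9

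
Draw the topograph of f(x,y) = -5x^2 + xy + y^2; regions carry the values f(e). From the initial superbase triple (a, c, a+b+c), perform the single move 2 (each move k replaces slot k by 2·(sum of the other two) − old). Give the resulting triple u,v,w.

start (-5,1,-3) = (f(1,0),f(0,1),f(1,1))
replace slot 2: 2·((-5)+(-3)) − 1 = -17 → (-5,-17,-3)

-5,-17,-3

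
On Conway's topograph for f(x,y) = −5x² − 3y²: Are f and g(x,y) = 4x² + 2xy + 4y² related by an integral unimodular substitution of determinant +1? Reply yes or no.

D₁ = -60, D₂ = -60
f is negative-definite; reduce −f:
−f: flip: (5,0,3)→(3,0,5)
−f: reduced (well bottom): (3,0,5) with a≤c, −a<b≤a
flip sign back: reduced form of f is (-3,0,-5)
g: reduced (well bottom): (4,2,4) with a≤c, −a<b≤a
reduced forms (-3, 0, -5) vs (4, 2, 4) ⇒ inequivalent

no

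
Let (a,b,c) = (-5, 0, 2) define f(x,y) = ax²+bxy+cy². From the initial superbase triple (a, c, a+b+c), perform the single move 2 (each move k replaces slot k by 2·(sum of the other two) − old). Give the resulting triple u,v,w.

start (-5,2,-3) = (f(1,0),f(0,1),f(1,1))
replace slot 2: 2·((-5)+(-3)) − 2 = -18 → (-5,-18,-3)

-5,-18,-3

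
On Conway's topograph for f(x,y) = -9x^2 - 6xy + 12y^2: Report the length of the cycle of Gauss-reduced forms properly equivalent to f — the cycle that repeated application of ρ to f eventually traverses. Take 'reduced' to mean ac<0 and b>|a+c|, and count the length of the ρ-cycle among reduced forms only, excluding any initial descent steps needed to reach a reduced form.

D = 468, ⌊√D⌋ = 21
descent: ρ → (12,6,-9)  [lands on river]
river: ρ → (-9,12,9)
river: ρ → (9,6,-12)
river: ρ → (-12,18,3)
river: ρ → (3,18,-12)
river: ρ → (-12,6,9)
river: ρ → (9,12,-9)
river: ρ → (-9,6,12)
river: ρ → (12,18,-3)
river: ρ → (-3,18,12)
ρ-cycle length = 10 (tail of 1 descent step not counted)

10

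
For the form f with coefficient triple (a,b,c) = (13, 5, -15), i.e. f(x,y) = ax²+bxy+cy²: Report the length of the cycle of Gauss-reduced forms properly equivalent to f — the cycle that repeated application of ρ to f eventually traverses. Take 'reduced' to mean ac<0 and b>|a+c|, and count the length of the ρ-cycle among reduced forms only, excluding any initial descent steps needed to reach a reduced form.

D = 805, ⌊√D⌋ = 28
river: ρ → (-15,25,3)
river: ρ → (3,23,-23)
river: ρ → (-23,23,3)
river: ρ → (3,25,-15)
river: ρ → (-15,5,13)
river: ρ → (13,21,-7)
river: ρ → (-7,21,13)
river: ρ → (13,5,-15)
ρ-cycle length = 8 (tail of 0 descent steps not counted)

8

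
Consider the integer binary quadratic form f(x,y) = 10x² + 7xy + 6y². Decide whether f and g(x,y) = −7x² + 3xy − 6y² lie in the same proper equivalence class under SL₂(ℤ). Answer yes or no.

D₁ = -191, D₂ = -159
discriminants differ ⇒ not SL₂(ℤ)-equivalent

no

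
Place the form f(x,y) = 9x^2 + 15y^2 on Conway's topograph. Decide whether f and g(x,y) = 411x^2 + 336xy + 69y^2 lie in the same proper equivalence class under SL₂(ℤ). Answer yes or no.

D₁ = -540, D₂ = -540
f: reduced (well bottom): (9,0,15) with a≤c, −a<b≤a
g: flip: (411,336,69)→(69,-336,411)
g: translate: b→-60 (≡-336 mod 138), so (69,-336,411)→(69,-60,15)
g: flip: (69,-60,15)→(15,60,69)
g: translate: b→0 (≡60 mod 30), so (15,60,69)→(15,0,9)
g: flip: (15,0,9)→(9,0,15)
g: reduced (well bottom): (9,0,15) with a≤c, −a<b≤a
reduced forms (9, 0, 15) vs (9, 0, 15) ⇒ equivalent

yes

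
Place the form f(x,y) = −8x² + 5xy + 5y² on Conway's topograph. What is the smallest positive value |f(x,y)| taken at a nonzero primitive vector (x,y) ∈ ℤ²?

river: ρ → (5,5,-8)
river: ρ → (-8,11,2)
river: ρ → (2,13,-2)
river: ρ → (-2,11,8)
river: ρ → (8,5,-5)
river: ρ → (-5,5,8)
river: ρ → (8,11,-2)
river: ρ → (-2,13,2)
river: ρ → (2,11,-8)
river: ρ → (-8,5,5)
closes: descent 0, river 10
min |a| on river = 2

2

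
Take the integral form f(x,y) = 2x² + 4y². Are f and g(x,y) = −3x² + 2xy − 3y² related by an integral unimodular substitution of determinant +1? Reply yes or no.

D₁ = -32, D₂ = -32
f: reduced (well bottom): (2,0,4) with a≤c, −a<b≤a
g is negative-definite; reduce −g:
−g: flip: (3,-2,3)→(3,2,3)
−g: reduced (well bottom): (3,2,3) with a≤c, −a<b≤a
flip sign back: reduced form of g is (-3,-2,-3)
reduced forms (2, 0, 4) vs (-3, -2, -3) ⇒ inequivalent

no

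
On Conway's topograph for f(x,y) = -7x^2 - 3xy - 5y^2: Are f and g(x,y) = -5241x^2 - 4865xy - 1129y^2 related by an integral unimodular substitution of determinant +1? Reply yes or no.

D₁ = -131, D₂ = -131
f is negative-definite; reduce −f:
−f: flip: (7,3,5)→(5,-3,7)
−f: reduced (well bottom): (5,-3,7) with a≤c, −a<b≤a
flip sign back: reduced form of f is (-5,3,-7)
g is negative-definite; reduce −g:
−g: flip: (5241,4865,1129)→(1129,-4865,5241)
−g: translate: b→-349 (≡-4865 mod 2258), so (1129,-4865,5241)→(1129,-349,27)
−g: flip: (1129,-349,27)→(27,349,1129)
−g: translate: b→25 (≡349 mod 54), so (27,349,1129)→(27,25,7)
−g: flip: (27,25,7)→(7,-25,27)
−g: translate: b→3 (≡-25 mod 14), so (7,-25,27)→(7,3,5)
−g: flip: (7,3,5)→(5,-3,7)
−g: reduced (well bottom): (5,-3,7) with a≤c, −a<b≤a
flip sign back: reduced form of g is (-5,3,-7)
reduced forms (-5, 3, -7) vs (-5, 3, -7) ⇒ equivalent

yes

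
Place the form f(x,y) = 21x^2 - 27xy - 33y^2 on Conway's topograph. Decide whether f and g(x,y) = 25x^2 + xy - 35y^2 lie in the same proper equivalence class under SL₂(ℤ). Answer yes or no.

D₁ = 3501, D₂ = 3501
river cycle of f (length 14): (-33, 27, 21), (21, 57, -3), (-3, 57, 21), (21, 27, -33), (-33, 39, 15), (15, 51, -15), (-15, 39, 33), (33, 27, -21), (-21, 57, 3), (3, 57, -21), … (4 more)
river cycle of g (length 24): (25, 51, -9), (-9, 57, 7), (7, 55, -17), (-17, 47, 19), (19, 29, -35), (-35, 41, 13), (13, 37, -41), (-41, 45, 9), (9, 45, -41), (-41, 37, 13), … (14 more)
cycles differ ⇒ inequivalent

no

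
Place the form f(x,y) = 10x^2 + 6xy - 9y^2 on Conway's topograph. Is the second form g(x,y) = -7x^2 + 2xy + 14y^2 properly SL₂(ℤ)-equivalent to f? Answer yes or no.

D₁ = 396, D₂ = 396
river cycle of f (length 4): (-9, 12, 7), (7, 16, -5), (-5, 14, 10), (10, 6, -9)
river cycle of g (length 4): (-7, 16, 5), (5, 14, -10), (-10, 6, 9), (9, 12, -7)
cycles differ ⇒ inequivalent

no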